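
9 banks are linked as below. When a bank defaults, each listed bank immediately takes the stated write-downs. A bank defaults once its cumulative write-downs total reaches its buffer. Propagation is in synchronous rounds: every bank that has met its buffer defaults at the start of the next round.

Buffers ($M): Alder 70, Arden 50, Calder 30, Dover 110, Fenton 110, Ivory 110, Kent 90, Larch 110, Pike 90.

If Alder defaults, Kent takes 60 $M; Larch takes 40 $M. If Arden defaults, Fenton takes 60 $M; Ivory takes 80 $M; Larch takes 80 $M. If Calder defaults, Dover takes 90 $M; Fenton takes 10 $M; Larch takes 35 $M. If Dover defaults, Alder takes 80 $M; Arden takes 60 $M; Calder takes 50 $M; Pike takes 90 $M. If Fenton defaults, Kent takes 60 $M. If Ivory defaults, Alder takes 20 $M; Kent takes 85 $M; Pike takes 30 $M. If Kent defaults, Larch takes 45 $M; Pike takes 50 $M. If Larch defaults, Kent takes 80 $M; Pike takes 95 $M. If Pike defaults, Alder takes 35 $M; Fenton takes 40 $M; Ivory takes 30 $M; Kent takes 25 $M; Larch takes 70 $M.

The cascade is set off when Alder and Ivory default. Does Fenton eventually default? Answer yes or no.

Round 1 — Alder, Ivory default (initial).
  Kent: +60+85 → 145 ≥ 90
  Larch: +40 → 40 < 110
  Pike: +30 → 30 < 90
Round 2 — Kent defaults.
  Larch: +45 → 85 < 110
  Pike: +50 → 80 < 90
No further defaults.

no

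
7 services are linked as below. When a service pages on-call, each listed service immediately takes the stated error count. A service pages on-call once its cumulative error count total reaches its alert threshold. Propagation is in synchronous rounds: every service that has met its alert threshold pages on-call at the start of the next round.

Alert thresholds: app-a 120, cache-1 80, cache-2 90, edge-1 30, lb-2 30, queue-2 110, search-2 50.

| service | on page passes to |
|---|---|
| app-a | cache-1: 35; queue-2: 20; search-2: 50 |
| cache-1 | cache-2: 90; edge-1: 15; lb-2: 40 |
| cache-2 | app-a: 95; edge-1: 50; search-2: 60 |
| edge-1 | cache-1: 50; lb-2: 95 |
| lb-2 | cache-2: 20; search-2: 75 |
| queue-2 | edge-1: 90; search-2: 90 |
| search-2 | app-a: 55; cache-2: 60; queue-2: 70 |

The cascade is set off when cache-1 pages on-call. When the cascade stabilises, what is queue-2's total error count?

Round 1 — cache-1 pages on-call (initial).
  cache-2: +90 → 90 ≥ 90
  edge-1: +15 → 15 < 30
  lb-2: +40 → 40 ≥ 30
Round 2 — cache-2, lb-2 page on-call.
  app-a: +95 → 95 < 120
  edge-1: +50 → 65 ≥ 30
  search-2: +60+75 → 135 ≥ 50
Round 3 — edge-1, search-2 page on-call.
  app-a: +55 → 150 ≥ 120
  queue-2: +70 → 70 < 110
Round 4 — app-a pages on-call.
  queue-2: +20 → 90 < 110
No further pages.

90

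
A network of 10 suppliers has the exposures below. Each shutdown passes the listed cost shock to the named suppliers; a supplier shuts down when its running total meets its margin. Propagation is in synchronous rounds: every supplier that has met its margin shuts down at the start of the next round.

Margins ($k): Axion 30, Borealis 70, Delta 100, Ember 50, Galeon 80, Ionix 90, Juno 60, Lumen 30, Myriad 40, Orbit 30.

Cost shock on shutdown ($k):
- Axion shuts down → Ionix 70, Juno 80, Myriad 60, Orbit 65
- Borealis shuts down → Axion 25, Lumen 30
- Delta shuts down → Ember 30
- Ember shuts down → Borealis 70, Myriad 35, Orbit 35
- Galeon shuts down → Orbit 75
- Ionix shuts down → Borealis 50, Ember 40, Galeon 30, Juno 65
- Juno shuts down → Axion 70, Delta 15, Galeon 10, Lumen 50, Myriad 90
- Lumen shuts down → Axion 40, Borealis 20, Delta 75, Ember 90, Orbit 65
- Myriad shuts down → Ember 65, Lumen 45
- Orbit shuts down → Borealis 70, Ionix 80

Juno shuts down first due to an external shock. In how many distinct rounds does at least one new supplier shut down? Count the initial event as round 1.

Round 1 — Juno shuts down (initial).
  Axion: +70 → 70 ≥ 30
  Delta: +15 → 15 < 100
  Galeon: +10 → 10 < 80
  Lumen: +50 → 50 ≥ 30
  Myriad: +90 → 90 ≥ 40
Round 2 — Axion, Lumen, Myriad shut down.
  Borealis: +20 → 20 < 70
  Delta: +75 → 90 < 100
  Ember: +90+65 → 155 ≥ 50
  Ionix: +70 → 70 < 90
  Orbit: +65+65 → 130 ≥ 30
Round 3 — Ember, Orbit shut down.
  Borealis: +70+70 → 160 ≥ 70
  Ionix: +80 → 150 ≥ 90
Round 4 — Borealis, Ionix shut down.
  Galeon: +30 → 40 < 80
No further shutdowns.

4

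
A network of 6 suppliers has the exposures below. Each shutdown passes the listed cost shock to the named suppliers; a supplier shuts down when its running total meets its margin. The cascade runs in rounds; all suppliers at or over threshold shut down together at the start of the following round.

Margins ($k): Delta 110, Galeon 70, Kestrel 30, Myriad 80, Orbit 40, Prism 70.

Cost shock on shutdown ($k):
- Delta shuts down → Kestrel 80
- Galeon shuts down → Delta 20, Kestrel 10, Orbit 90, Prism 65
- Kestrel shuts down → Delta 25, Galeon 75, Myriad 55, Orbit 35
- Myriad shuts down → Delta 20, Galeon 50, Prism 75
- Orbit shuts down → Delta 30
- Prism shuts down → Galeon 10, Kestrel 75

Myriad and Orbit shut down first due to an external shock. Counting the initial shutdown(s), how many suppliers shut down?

Round 1 — Myriad, Orbit shut down (initial).
  Delta: +20+30 → 50 < 110
  Galeon: +50 → 50 < 70
  Prism: +75 → 75 ≥ 70
Round 2 — Prism shuts down.
  Galeon: +10 → 60 < 70
  Kestrel: +75 → 75 ≥ 30
Round 3 — Kestrel shuts down.
  Delta: +25 → 75 < 110
  Galeon: +75 → 135 ≥ 70
Round 4 — Galeon shuts down.
  Delta: +20 → 95 < 110
No further shutdowns.

5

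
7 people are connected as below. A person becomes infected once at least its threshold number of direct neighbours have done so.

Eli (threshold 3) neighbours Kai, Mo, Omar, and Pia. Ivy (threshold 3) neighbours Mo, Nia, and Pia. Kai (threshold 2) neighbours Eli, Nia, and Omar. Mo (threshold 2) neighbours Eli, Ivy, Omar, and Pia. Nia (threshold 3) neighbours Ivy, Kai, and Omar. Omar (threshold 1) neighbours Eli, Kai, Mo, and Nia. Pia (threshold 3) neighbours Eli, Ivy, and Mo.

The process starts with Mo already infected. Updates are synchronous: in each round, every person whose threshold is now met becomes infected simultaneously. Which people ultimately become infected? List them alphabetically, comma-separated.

Round 1 — Mo becomes infected (initial).
Round 2 — checking thresholds:
  Eli: 1 of 4 neighbours < 3, holds.
  Ivy: 1 of 3 neighbours < 3, holds.
  Omar: 1 of 4 neighbours ≥ 1, becomes infected.
  Pia: 1 of 3 neighbours < 3, holds.
Round 3 — no new infections; cascade stops.

Mo, Omar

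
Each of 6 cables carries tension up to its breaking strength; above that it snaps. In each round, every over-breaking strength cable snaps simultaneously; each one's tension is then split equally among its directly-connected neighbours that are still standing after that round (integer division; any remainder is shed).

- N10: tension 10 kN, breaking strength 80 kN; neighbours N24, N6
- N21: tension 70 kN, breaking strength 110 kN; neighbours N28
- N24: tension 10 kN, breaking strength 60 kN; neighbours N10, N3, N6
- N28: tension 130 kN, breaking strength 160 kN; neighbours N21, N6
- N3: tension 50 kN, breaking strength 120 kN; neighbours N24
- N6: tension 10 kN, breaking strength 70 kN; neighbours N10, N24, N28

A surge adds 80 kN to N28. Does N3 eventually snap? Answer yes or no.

no

Round 1 — N28 at 210 > 160. N28 snaps.
  N28 sheds 210 kN to N21, N6: 105 each.
    N21: 70+105 = 175 > 110
    N6: 10+105 = 115 > 70
Round 2 — N21, N6 snap.
  N21 sheds 175 kN: no online neighbours, lost.
  N6 sheds 115 kN to N10, N24: 57 each (1 lost).
    N10: 10+57 = 67 ≤ 80
    N24: 10+57 = 67 > 60
Round 3 — N24 snaps.
  N24 sheds 67 kN to N10, N3: 33 each (1 lost).
    N10: 67+33 = 100 > 80
    N3: 50+33 = 83 ≤ 120
Round 4 — N10 snaps.
  N10 sheds 100 kN: no online neighbours, lost.
No further breaks.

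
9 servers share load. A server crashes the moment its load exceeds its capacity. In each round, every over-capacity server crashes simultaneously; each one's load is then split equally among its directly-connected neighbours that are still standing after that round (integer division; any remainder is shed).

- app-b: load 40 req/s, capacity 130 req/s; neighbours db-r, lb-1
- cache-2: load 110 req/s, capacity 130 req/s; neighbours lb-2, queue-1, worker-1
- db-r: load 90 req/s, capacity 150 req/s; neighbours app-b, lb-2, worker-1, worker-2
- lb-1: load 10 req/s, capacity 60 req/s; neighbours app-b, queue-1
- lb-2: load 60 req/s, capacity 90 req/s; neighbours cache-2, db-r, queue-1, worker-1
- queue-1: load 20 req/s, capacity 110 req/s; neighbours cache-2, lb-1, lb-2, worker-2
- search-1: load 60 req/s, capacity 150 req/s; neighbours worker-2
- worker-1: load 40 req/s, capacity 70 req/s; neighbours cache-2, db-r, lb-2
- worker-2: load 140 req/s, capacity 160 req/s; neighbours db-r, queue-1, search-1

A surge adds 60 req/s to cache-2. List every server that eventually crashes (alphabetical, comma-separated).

Round 1 — cache-2 at 170 > 130. cache-2 crashes.
  cache-2 sheds 170 req/s to lb-2, queue-1, worker-1: 56 each (2 lost).
    lb-2: 60+56 = 116 > 90
    queue-1: 20+56 = 76 ≤ 110
    worker-1: 40+56 = 96 > 70
Round 2 — lb-2, worker-1 crash.
  lb-2 sheds 116 req/s to db-r, queue-1: 58 each.
    db-r: 90+58 = 148 ≤ 150
    queue-1: 76+58 = 134 > 110
  worker-1 sheds 96 req/s to db-r: 96 each.
    db-r: 148+96 = 244 > 150
Round 3 — db-r, queue-1 crash.
  db-r sheds 244 req/s to app-b, worker-2: 122 each.
    app-b: 40+122 = 162 > 130
    worker-2: 140+122 = 262 > 160
  queue-1 sheds 134 req/s to lb-1, worker-2: 67 each.
    lb-1: 10+67 = 77 > 60
    worker-2: 262+67 = 329 > 160
Round 4 — app-b, lb-1, worker-2 crash.
  app-b sheds 162 req/s: no online neighbours, lost.
  lb-1 sheds 77 req/s: no online neighbours, lost.
  worker-2 sheds 329 req/s to search-1: 329 each.
    search-1: 60+329 = 389 > 150
Round 5 — search-1 crashes.
  search-1 sheds 389 req/s: no online neighbours, lost.
No further crashes.

app-b, cache-2, db-r, lb-1, lb-2, queue-1, search-1, worker-1, worker-2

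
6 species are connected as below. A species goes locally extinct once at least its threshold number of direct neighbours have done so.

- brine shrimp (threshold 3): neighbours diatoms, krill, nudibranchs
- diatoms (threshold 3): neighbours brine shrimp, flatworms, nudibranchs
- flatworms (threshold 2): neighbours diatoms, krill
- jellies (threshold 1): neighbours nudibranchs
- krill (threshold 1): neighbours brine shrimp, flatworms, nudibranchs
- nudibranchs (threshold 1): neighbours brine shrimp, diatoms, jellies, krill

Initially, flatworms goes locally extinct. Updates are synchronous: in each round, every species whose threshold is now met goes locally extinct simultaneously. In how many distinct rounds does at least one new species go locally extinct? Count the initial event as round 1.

4

Round 1 — flatworms goes locally extinct (initial).
Round 2 — checking thresholds:
  diatoms: 1 of 3 neighbours < 3, not yet.
  krill: 1 of 3 neighbours ≥ 1, goes locally extinct.
Round 3 — checking thresholds:
  brine shrimp: 1 of 3 neighbours < 3, not yet.
  diatoms: 1 of 3 neighbours < 3, not yet.
  nudibranchs: 1 of 4 neighbours ≥ 1, goes locally extinct.
Round 4 — checking thresholds:
  brine shrimp: 2 of 3 neighbours < 3, not yet.
  diatoms: 2 of 3 neighbours < 3, not yet.
  jellies: 1 of 1 neighbours ≥ 1, goes locally extinct.
Round 5 — no new extinctions; cascade stops.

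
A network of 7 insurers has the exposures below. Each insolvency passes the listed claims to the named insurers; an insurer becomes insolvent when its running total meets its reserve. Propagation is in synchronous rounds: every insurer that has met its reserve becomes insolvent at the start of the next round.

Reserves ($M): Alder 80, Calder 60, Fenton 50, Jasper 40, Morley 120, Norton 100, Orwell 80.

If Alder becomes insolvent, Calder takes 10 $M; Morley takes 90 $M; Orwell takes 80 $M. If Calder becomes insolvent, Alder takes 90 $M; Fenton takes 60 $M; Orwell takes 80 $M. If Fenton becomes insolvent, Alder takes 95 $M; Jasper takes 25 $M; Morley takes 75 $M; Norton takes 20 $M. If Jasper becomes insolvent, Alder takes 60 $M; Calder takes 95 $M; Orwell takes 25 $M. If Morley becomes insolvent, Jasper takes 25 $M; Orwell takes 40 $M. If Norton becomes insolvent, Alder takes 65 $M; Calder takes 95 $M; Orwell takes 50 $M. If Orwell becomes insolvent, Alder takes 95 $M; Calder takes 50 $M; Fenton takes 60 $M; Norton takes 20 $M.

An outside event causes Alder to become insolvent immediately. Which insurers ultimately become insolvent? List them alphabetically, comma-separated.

Round 1 — Alder becomes insolvent (initial).
  Calder: +10 → 10 < 60
  Morley: +90 → 90 < 120
  Orwell: +80 → 80 ≥ 80
Round 2 — Orwell becomes insolvent.
  Calder: +50 → 60 ≥ 60
  Fenton: +60 → 60 ≥ 50
  Norton: +20 → 20 < 100
Round 3 — Calder, Fenton become insolvent.
  Jasper: +25 → 25 < 40
  Morley: +75 → 165 ≥ 120
  Norton: +20 → 40 < 100
Round 4 — Morley becomes insolvent.
  Jasper: +25 → 50 ≥ 40
Round 5 — Jasper becomes insolvent.
No further insolvencies.

Alder, Calder, Fenton, Jasper, Morley, Orwell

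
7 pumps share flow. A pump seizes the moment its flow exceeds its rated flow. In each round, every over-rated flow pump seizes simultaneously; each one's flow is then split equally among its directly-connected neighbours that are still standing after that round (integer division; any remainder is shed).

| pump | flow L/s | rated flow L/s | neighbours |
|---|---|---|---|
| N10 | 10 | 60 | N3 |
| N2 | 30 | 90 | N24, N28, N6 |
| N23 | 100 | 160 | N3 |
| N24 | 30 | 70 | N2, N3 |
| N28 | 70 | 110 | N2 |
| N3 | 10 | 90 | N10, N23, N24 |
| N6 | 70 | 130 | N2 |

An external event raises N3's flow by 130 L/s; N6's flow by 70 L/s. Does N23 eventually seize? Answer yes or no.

no

Round 1 — N3 at 140 > 90; N6 at 140 > 130. N3, N6 seize.
  N3 sheds 140 L/s to N10, N23, N24: 46 each (2 lost).
    N10: 10+46 = 56 ≤ 60
    N23: 100+46 = 146 ≤ 160
    N24: 30+46 = 76 > 70
  N6 sheds 140 L/s to N2: 140 each.
    N2: 30+140 = 170 > 90
Round 2 — N2, N24 seize.
  N2 sheds 170 L/s to N28: 170 each.
    N28: 70+170 = 240 > 110
  N24 sheds 76 L/s: no online neighbours, lost.
Round 3 — N28 seizes.
  N28 sheds 240 L/s: no online neighbours, lost.
No further seizures.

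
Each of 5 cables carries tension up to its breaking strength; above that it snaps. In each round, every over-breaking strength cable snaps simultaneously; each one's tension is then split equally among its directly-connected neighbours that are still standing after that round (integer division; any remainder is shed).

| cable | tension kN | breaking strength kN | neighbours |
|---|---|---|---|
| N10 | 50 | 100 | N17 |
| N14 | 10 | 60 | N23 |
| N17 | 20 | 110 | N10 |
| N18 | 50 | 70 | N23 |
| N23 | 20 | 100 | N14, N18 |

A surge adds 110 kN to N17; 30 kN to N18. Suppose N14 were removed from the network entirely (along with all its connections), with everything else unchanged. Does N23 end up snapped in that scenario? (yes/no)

no

With N14 removed:
Round 1 — N17 at 130 > 110; N18 at 80 > 70. N17, N18 snap.
  N17 sheds 130 kN to N10: 130 each.
    N10: 50+130 = 180 > 100
  N18 sheds 80 kN to N23: 80 each.
    N23: 20+80 = 100 ≤ 100
Round 2 — N10 snaps.
  N10 sheds 180 kN: no online neighbours, lost.
No further breaks.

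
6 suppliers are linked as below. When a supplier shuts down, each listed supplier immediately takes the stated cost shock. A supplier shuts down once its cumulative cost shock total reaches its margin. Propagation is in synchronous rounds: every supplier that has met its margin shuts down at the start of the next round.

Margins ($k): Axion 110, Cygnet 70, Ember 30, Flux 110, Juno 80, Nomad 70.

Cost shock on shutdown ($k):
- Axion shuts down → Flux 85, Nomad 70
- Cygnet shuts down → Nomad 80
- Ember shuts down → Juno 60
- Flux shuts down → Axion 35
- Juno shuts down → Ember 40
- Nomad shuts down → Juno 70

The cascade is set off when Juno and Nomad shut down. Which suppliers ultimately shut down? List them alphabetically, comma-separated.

Round 1 — Juno, Nomad shut down (initial).
  Ember: +40 → 40 ≥ 30
Round 2 — Ember shuts down.
No further shutdowns.

Ember, Juno, Nomad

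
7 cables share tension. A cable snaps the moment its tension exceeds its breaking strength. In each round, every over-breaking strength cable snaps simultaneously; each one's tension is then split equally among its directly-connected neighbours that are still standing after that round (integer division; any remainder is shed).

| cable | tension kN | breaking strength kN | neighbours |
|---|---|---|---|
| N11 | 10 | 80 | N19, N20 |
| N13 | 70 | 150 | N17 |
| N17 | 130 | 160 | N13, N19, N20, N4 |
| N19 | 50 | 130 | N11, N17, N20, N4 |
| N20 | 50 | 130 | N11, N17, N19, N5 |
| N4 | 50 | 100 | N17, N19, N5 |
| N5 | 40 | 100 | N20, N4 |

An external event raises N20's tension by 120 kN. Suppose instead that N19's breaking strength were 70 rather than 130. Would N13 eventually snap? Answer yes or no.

yes

With N19's breaking strength at 70:
Round 1 — N20 at 170 > 130. N20 snaps.
  N20 sheds 170 kN to N11, N17, N19, N5: 42 each (2 lost).
    N11: 10+42 = 52 ≤ 80
    N17: 130+42 = 172 > 160
    N19: 50+42 = 92 > 70
    N5: 40+42 = 82 ≤ 100
Round 2 — N17, N19 snap.
  N17 sheds 172 kN to N13, N4: 86 each.
    N13: 70+86 = 156 > 150
    N4: 50+86 = 136 > 100
  N19 sheds 92 kN to N11, N4: 46 each.
    N11: 52+46 = 98 > 80
    N4: 136+46 = 182 > 100
Round 3 — N11, N13, N4 snap.
  N11 sheds 98 kN: no online neighbours, lost.
  N13 sheds 156 kN: no online neighbours, lost.
  N4 sheds 182 kN to N5: 182 each.
    N5: 82+182 = 264 > 100
Round 4 — N5 snaps.
  N5 sheds 264 kN: no online neighbours, lost.
No further breaks.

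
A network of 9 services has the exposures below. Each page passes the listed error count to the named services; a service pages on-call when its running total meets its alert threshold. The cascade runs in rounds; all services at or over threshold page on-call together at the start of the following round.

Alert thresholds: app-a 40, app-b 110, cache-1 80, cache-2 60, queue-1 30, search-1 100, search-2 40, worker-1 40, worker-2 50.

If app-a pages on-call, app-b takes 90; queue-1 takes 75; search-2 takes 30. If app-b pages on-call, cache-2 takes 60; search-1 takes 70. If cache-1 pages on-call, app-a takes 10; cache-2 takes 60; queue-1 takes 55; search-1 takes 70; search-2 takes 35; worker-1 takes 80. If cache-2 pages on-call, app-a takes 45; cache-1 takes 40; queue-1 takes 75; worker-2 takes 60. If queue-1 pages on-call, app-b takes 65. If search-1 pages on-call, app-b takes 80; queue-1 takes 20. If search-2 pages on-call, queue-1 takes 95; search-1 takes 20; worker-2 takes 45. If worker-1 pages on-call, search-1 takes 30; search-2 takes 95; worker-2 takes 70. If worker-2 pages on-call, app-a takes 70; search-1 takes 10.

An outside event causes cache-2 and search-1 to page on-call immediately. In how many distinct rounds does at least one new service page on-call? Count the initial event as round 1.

Round 1 — cache-2, search-1 page on-call (initial).
  app-a: +45 → 45 ≥ 40
  app-b: +80 → 80 < 110
  cache-1: +40 → 40 < 80
  queue-1: +75+20 → 95 ≥ 30
  worker-2: +60 → 60 ≥ 50
Round 2 — app-a, queue-1, worker-2 page on-call.
  app-b: +90+65 → 235 ≥ 110
  search-2: +30 → 30 < 40
Round 3 — app-b pages on-call.
No further pages.

3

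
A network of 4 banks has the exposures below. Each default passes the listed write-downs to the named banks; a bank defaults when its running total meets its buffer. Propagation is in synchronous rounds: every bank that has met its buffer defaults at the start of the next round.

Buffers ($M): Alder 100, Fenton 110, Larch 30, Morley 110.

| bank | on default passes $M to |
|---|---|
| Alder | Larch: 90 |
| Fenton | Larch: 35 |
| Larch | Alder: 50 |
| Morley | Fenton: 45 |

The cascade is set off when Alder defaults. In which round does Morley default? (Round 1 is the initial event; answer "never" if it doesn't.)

Round 1 — Alder defaults (initial).
  Larch: +90 → 90 ≥ 30
Round 2 — Larch defaults.
No further defaults.

never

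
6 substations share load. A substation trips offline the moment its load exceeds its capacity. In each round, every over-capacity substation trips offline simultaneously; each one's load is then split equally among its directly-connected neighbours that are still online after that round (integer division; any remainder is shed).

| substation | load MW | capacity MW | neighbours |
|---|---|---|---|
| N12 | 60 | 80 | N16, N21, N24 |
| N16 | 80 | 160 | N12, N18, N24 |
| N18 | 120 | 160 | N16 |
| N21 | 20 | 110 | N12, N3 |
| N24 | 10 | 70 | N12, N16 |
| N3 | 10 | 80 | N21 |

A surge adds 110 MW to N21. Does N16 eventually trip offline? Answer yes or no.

Round 1 — N21 at 130 > 110. N21 trips offline.
  N21 sheds 130 MW to N12, N3: 65 each.
    N12: 60+65 = 125 > 80
    N3: 10+65 = 75 ≤ 80
Round 2 — N12 trips offline.
  N12 sheds 125 MW to N16, N24: 62 each (1 lost).
    N16: 80+62 = 142 ≤ 160
    N24: 10+62 = 72 > 70
Round 3 — N24 trips offline.
  N24 sheds 72 MW to N16: 72 each.
    N16: 142+72 = 214 > 160
Round 4 — N16 trips offline.
  N16 sheds 214 MW to N18: 214 each.
    N18: 120+214 = 334 > 160
Round 5 — N18 trips offline.
  N18 sheds 334 MW: no online neighbours, lost.
No further trips.

yes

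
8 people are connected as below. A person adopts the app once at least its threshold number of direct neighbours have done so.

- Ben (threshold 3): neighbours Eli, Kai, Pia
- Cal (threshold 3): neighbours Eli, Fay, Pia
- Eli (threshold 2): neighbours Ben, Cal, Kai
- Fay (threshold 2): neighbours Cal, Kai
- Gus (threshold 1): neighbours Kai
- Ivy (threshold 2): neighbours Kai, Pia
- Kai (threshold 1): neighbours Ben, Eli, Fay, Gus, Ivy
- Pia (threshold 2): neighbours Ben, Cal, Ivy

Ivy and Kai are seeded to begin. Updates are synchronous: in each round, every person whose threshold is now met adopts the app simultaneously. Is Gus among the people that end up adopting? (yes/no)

yes

Round 1 — Ivy, Kai adopt the app (initial).
Round 2 — checking thresholds:
  Ben: 1 of 3 neighbours < 3, not yet.
  Eli: 1 of 3 neighbours < 2, not yet.
  Fay: 1 of 2 neighbours < 2, not yet.
  Gus: 1 of 1 neighbours ≥ 1, adopts the app.
  Pia: 1 of 3 neighbours < 2, not yet.
Round 3 — no new adoptions; cascade stops.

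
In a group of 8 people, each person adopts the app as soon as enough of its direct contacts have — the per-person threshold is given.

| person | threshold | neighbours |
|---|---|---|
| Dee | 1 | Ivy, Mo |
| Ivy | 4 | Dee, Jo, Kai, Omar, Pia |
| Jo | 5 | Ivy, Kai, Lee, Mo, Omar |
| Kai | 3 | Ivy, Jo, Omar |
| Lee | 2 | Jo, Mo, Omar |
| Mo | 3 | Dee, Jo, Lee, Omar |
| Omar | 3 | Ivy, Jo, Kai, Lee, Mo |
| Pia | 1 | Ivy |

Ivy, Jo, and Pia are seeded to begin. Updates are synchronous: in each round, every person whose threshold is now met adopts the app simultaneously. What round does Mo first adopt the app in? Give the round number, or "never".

never

Round 1 — Ivy, Jo, Pia adopt the app (initial).
Round 2 — checking thresholds:
  Dee: 1 of 2 neighbours ≥ 1, adopts the app.
  Kai: 2 of 3 neighbours < 3, below threshold.
  Lee: 1 of 3 neighbours < 2, below threshold.
  Mo: 1 of 4 neighbours < 3, below threshold.
  Omar: 2 of 5 neighbours < 3, below threshold.
Round 3 — no new adoptions; cascade stops.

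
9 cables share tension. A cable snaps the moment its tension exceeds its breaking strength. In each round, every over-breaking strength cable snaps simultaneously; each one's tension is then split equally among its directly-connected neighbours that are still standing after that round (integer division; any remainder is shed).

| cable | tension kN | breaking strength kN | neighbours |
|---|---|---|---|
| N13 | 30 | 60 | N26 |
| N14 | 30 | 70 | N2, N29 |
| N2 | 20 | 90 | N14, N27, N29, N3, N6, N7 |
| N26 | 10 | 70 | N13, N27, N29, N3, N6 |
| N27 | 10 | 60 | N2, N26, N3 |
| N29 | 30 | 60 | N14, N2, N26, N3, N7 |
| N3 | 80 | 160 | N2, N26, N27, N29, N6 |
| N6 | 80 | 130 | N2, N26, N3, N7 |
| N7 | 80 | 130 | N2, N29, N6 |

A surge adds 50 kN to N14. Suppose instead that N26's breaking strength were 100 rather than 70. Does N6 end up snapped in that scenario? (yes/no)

With N26's breaking strength at 100:
Round 1 — N14 at 80 > 70. N14 snaps.
  N14 sheds 80 kN to N2, N29: 40 each.
    N2: 20+40 = 60 ≤ 90
    N29: 30+40 = 70 > 60
Round 2 — N29 snaps.
  N29 sheds 70 kN to N2, N26, N3, N7: 17 each (2 lost).
    N2: 60+17 = 77 ≤ 90
    N26: 10+17 = 27 ≤ 100
    N3: 80+17 = 97 ≤ 160
    N7: 80+17 = 97 ≤ 130
No further breaks.

no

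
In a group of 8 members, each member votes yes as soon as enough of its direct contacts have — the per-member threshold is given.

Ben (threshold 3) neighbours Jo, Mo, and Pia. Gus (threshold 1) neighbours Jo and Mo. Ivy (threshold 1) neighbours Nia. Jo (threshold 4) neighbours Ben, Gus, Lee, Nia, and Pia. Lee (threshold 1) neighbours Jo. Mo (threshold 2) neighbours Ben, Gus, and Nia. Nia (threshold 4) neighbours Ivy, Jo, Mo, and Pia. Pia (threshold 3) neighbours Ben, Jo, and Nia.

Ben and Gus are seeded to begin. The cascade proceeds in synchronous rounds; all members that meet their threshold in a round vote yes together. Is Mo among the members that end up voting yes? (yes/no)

Round 1 — Ben, Gus vote yes (initial).
Round 2 — checking thresholds:
  Jo: 2 of 5 neighbours < 4, below threshold.
  Mo: 2 of 3 neighbours ≥ 2, votes yes.
  Pia: 1 of 3 neighbours < 3, below threshold.
Round 3 — no new yes votes; cascade stops.

yes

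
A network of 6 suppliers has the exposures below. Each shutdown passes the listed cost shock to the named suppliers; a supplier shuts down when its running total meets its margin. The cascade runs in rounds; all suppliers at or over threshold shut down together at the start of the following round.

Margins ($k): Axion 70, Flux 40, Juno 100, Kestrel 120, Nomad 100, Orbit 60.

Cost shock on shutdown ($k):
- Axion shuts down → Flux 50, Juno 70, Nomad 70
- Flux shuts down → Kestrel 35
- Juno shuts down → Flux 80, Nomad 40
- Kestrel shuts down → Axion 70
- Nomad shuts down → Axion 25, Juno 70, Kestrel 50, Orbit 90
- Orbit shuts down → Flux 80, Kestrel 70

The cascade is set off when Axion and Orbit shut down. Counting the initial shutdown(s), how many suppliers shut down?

3

Round 1 — Axion, Orbit shut down (initial).
  Flux: +50+80 → 130 ≥ 40
  Juno: +70 → 70 < 100
  Kestrel: +70 → 70 < 120
  Nomad: +70 → 70 < 100
Round 2 — Flux shuts down.
  Kestrel: +35 → 105 < 120
No further shutdowns.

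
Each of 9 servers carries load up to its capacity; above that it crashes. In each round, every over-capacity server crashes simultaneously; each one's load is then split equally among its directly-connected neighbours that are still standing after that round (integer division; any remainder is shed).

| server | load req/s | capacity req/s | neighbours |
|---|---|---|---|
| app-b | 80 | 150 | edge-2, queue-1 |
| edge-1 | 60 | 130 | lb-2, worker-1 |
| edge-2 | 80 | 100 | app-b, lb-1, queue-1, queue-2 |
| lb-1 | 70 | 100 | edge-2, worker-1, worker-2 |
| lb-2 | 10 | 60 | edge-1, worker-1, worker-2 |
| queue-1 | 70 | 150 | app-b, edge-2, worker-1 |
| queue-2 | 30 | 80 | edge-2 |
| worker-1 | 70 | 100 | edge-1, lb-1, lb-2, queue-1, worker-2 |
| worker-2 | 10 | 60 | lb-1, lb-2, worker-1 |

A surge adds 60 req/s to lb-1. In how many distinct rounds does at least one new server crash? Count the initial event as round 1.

5

Round 1 — lb-1 at 130 > 100. lb-1 crashes.
  lb-1 sheds 130 req/s to edge-2, worker-1, worker-2: 43 each (1 lost).
    edge-2: 80+43 = 123 > 100
    worker-1: 70+43 = 113 > 100
    worker-2: 10+43 = 53 ≤ 60
Round 2 — edge-2, worker-1 crash.
  edge-2 sheds 123 req/s to app-b, queue-1, queue-2: 41 each.
    app-b: 80+41 = 121 ≤ 150
    queue-1: 70+41 = 111 ≤ 150
    queue-2: 30+41 = 71 ≤ 80
  worker-1 sheds 113 req/s to edge-1, lb-2, queue-1, worker-2: 28 each (1 lost).
    edge-1: 60+28 = 88 ≤ 130
    lb-2: 10+28 = 38 ≤ 60
    queue-1: 111+28 = 139 ≤ 150
    worker-2: 53+28 = 81 > 60
Round 3 — worker-2 crashes.
  worker-2 sheds 81 req/s to lb-2: 81 each.
    lb-2: 38+81 = 119 > 60
Round 4 — lb-2 crashes.
  lb-2 sheds 119 req/s to edge-1: 119 each.
    edge-1: 88+119 = 207 > 130
Round 5 — edge-1 crashes.
  edge-1 sheds 207 req/s: no online neighbours, lost.
No further crashes.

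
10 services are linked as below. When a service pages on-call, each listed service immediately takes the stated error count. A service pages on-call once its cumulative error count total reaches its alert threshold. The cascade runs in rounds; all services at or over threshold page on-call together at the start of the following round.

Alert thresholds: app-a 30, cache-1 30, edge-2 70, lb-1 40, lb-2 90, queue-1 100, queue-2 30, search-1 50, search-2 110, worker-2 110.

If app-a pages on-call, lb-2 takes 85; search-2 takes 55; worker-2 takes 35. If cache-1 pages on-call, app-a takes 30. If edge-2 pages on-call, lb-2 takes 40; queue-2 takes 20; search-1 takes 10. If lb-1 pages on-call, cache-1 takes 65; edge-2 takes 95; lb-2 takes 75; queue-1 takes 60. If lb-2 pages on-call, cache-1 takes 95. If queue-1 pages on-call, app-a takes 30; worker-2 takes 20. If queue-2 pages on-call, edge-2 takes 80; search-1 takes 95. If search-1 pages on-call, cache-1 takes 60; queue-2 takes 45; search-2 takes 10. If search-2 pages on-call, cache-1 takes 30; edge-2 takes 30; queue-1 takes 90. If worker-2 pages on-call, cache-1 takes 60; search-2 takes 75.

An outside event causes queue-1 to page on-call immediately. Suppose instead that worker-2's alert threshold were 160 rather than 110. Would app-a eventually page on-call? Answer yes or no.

With worker-2's alert threshold at 160:
Round 1 — queue-1 pages on-call (initial).
  app-a: +30 → 30 ≥ 30
  worker-2: +20 → 20 < 160
Round 2 — app-a pages on-call.
  lb-2: +85 → 85 < 90
  search-2: +55 → 55 < 110
  worker-2: +35 → 55 < 160
No further pages.

yes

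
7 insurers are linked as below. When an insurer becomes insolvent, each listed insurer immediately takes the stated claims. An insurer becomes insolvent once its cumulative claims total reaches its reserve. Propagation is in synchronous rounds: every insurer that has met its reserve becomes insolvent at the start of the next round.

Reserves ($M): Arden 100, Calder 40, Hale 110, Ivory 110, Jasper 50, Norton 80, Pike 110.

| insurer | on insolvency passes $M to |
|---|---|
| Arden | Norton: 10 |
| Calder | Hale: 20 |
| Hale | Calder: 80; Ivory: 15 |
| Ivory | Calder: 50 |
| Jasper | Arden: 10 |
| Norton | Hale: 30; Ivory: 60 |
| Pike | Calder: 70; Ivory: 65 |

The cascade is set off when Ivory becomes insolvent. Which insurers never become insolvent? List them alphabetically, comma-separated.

Arden, Hale, Jasper, Norton, Pike

Round 1 — Ivory becomes insolvent (initial).
  Calder: +50 → 50 ≥ 40
Round 2 — Calder becomes insolvent.
  Hale: +20 → 20 < 110
No further insolvencies.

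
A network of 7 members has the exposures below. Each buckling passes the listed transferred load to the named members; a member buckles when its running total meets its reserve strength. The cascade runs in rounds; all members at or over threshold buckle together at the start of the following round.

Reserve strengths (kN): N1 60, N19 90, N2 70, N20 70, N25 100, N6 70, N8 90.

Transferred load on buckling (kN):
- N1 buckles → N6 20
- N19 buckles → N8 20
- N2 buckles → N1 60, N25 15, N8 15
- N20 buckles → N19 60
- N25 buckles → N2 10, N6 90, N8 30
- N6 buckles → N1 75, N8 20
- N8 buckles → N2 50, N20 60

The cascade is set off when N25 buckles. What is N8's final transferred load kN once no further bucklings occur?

50

Round 1 — N25 buckles (initial).
  N2: +10 → 10 < 70
  N6: +90 → 90 ≥ 70
  N8: +30 → 30 < 90
Round 2 — N6 buckles.
  N1: +75 → 75 ≥ 60
  N8: +20 → 50 < 90
Round 3 — N1 buckles.
No further bucklings.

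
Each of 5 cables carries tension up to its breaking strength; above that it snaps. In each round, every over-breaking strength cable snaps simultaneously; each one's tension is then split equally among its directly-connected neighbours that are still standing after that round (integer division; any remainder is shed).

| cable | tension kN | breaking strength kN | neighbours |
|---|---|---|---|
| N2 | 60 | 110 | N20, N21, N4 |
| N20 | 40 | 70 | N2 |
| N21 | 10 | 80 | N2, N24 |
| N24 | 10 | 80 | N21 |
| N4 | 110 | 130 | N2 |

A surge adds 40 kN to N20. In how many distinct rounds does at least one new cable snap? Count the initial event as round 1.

3

Round 1 — N20 at 80 > 70. N20 snaps.
  N20 sheds 80 kN to N2: 80 each.
    N2: 60+80 = 140 > 110
Round 2 — N2 snaps.
  N2 sheds 140 kN to N21, N4: 70 each.
    N21: 10+70 = 80 ≤ 80
    N4: 110+70 = 180 > 130
Round 3 — N4 snaps.
  N4 sheds 180 kN: no online neighbours, lost.
No further breaks.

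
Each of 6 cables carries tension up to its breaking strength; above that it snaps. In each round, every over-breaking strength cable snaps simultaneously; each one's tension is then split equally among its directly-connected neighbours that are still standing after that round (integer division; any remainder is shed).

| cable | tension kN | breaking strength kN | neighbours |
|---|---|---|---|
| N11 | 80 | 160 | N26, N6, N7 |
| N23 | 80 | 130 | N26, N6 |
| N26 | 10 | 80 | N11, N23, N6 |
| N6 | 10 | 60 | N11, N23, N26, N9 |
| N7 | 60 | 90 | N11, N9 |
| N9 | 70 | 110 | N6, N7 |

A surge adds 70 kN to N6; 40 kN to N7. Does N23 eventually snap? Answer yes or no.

no

Round 1 — N6 at 80 > 60; N7 at 100 > 90. N6, N7 snap.
  N6 sheds 80 kN to N11, N23, N26, N9: 20 each.
    N11: 80+20 = 100 ≤ 160
    N23: 80+20 = 100 ≤ 130
    N26: 10+20 = 30 ≤ 80
    N9: 70+20 = 90 ≤ 110
  N7 sheds 100 kN to N11, N9: 50 each.
    N11: 100+50 = 150 ≤ 160
    N9: 90+50 = 140 > 110
Round 2 — N9 snaps.
  N9 sheds 140 kN: no online neighbours, lost.
No further breaks.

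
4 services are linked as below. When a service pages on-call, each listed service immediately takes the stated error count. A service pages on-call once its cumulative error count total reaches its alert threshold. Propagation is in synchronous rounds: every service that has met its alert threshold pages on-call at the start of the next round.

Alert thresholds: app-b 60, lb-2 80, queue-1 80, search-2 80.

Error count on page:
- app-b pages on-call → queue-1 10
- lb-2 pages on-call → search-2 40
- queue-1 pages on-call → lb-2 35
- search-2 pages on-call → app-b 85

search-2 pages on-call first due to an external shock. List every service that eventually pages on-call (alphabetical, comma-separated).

Round 1 — search-2 pages on-call (initial).
  app-b: +85 → 85 ≥ 60
Round 2 — app-b pages on-call.
  queue-1: +10 → 10 < 80
No further pages.

app-b, search-2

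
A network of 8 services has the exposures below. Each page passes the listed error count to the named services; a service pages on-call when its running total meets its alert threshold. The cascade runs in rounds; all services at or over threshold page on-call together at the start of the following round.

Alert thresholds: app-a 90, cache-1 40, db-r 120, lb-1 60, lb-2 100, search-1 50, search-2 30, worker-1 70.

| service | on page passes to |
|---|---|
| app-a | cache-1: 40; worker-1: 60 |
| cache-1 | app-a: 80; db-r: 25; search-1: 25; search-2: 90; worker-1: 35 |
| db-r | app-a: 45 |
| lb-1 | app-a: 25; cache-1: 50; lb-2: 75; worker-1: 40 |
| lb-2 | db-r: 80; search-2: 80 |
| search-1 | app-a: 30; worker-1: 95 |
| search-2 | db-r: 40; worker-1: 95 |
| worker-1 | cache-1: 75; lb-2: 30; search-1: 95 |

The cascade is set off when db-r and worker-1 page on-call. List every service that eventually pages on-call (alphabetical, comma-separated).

app-a, cache-1, db-r, search-1, search-2, worker-1

Round 1 — db-r, worker-1 page on-call (initial).
  app-a: +45 → 45 < 90
  cache-1: +75 → 75 ≥ 40
  lb-2: +30 → 30 < 100
  search-1: +95 → 95 ≥ 50
Round 2 — cache-1, search-1 page on-call.
  app-a: +80+30 → 155 ≥ 90
  search-2: +90 → 90 ≥ 30
Round 3 — app-a, search-2 page on-call.
No further pages.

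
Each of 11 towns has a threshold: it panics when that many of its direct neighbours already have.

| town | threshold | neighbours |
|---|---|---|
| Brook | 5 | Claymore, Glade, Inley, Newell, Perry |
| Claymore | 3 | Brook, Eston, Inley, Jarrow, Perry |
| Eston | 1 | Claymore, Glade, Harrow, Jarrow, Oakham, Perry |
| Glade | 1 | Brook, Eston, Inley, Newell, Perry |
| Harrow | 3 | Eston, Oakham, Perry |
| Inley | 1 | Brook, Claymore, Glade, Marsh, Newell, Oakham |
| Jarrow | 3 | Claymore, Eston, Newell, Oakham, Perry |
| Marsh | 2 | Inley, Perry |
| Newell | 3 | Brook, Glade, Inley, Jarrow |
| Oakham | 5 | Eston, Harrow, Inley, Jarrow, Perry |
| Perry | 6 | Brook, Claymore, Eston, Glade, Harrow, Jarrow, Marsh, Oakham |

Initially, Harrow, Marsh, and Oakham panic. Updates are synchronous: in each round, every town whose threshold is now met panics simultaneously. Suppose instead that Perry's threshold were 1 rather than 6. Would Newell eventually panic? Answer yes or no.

With Perry's threshold at 1:
Round 1 — Harrow, Marsh, Oakham panic (initial).
Round 2 — checking thresholds:
  Eston: 2 of 6 neighbours ≥ 1, panics.
  Inley: 2 of 6 neighbours ≥ 1, panics.
  Jarrow: 1 of 5 neighbours < 3, holds.
  Perry: 3 of 8 neighbours ≥ 1, panics.
Round 3 — checking thresholds:
  Brook: 2 of 5 neighbours < 5, holds.
  Claymore: 3 of 5 neighbours ≥ 3, panics.
  Glade: 3 of 5 neighbours ≥ 1, panics.
  Jarrow: 3 of 5 neighbours ≥ 3, panics.
  Newell: 1 of 4 neighbours < 3, holds.
Round 4 — checking thresholds:
  Brook: 4 of 5 neighbours < 5, holds.
  Newell: 3 of 4 neighbours ≥ 3, panics.
Round 5 — checking thresholds:
  Brook: 5 of 5 neighbours ≥ 5, panics.
Round 6 — no new panics; cascade stops.

yes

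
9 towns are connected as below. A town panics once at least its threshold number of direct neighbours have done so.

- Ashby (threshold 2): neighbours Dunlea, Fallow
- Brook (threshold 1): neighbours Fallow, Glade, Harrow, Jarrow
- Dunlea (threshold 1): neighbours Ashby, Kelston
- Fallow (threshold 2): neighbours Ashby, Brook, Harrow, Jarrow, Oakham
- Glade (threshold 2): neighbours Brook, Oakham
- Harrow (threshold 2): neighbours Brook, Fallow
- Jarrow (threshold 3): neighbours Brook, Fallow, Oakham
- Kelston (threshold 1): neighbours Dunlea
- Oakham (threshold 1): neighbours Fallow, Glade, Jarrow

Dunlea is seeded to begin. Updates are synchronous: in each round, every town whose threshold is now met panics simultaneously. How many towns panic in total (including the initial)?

Round 1 — Dunlea panics (initial).
Round 2 — checking thresholds:
  Ashby: 1 of 2 neighbours < 2, below threshold.
  Kelston: 1 of 1 neighbours ≥ 1, panics.
Round 3 — no new panics; cascade stops.

2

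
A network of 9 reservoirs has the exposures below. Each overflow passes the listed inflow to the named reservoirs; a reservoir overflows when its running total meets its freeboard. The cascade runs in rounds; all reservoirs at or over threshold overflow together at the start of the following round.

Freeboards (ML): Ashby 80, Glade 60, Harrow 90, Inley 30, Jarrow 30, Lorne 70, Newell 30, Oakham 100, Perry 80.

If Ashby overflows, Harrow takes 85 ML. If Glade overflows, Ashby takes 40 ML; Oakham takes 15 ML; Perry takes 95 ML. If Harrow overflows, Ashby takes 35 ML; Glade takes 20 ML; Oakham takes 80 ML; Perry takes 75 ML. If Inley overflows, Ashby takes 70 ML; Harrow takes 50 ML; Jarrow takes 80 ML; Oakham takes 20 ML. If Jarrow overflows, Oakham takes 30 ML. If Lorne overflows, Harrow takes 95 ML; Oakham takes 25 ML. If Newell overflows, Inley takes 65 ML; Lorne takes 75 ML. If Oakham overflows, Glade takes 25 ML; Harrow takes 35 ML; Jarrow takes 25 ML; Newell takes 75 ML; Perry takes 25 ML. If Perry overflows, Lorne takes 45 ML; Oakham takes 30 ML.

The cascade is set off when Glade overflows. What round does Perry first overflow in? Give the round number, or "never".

2

Round 1 — Glade overflows (initial).
  Ashby: +40 → 40 < 80
  Oakham: +15 → 15 < 100
  Perry: +95 → 95 ≥ 80
Round 2 — Perry overflows.
  Lorne: +45 → 45 < 70
  Oakham: +30 → 45 < 100
No further overflows.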